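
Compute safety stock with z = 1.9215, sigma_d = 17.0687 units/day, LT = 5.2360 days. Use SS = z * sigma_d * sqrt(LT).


sqrt(LT) = sqrt(5.2360) = 2.2882
SS = 1.9215 * 17.0687 * 2.2882 = 75.0483

75.0483 units


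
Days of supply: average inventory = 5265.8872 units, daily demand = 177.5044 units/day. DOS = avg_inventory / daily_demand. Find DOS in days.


DOS = 5265.8872 / 177.5044 = 29.6662

29.6662 days


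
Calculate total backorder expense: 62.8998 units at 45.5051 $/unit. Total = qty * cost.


Total = 62.8998 * 45.5051 = 2862.2617

2862.2617 $


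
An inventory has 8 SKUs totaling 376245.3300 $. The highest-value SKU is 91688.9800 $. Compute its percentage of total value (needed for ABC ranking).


Top item = 91688.9800
Total = 376245.3300
Percentage = 91688.9800 / 376245.3300 * 100 = 24.3695

24.3695%


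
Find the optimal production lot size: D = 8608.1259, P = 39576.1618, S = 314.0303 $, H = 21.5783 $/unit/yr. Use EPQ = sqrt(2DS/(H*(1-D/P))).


1 - D/P = 1 - 0.2175 = 0.7825
H*(1-D/P) = 16.8849
2DS = 5406424.7176
EPQ = sqrt(320193.8192) = 565.8567

565.8567 units


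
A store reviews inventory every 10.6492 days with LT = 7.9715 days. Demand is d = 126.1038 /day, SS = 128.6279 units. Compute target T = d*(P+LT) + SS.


P + LT = 18.6207
d*(P+LT) = 126.1038 * 18.6207 = 2348.1410
T = 2348.1410 + 128.6279 = 2476.7689

2476.7689 units


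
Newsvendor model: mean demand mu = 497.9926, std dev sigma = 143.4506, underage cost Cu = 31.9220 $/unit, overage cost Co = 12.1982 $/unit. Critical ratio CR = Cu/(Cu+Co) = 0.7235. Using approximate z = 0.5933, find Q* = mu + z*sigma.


CR = Cu/(Cu+Co) = 31.9220/(31.9220+12.1982) = 0.7235
z = 0.5933
Q* = 497.9926 + 0.5933 * 143.4506 = 583.1018

583.1018 units


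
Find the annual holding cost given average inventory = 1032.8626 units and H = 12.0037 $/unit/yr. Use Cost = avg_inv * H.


Cost = 1032.8626 * 12.0037 = 12398.1728

12398.1728 $/yr


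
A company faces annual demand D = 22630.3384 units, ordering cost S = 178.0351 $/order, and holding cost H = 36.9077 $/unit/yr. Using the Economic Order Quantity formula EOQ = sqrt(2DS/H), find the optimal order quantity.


2*D*S = 2 * 22630.3384 * 178.0351 = 8057989.1202
2*D*S/H = 218328.1299
EOQ = sqrt(218328.1299) = 467.2560

467.2560 units


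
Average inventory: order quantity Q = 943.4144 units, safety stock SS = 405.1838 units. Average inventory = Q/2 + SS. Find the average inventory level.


Q/2 = 471.7072
Avg = 471.7072 + 405.1838 = 876.8910

876.8910 units


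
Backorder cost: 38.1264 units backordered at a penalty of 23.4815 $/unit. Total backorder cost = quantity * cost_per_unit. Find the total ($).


Total = 38.1264 * 23.4815 = 895.2651

895.2651 $


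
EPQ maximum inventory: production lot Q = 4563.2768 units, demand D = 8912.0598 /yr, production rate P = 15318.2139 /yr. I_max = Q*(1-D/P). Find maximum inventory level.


D/P = 0.5818
1 - D/P = 0.4182
I_max = 4563.2768 * 0.4182 = 1908.3853

1908.3853 units


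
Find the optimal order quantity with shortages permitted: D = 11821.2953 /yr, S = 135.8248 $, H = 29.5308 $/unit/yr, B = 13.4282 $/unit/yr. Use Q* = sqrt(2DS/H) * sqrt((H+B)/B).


sqrt(2DS/H) = 329.7611
sqrt((H+B)/B) = 1.7886
Q* = 329.7611 * 1.7886 = 589.8175

589.8175 units


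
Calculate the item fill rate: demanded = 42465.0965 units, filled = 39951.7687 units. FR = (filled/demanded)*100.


FR = 39951.7687 / 42465.0965 * 100 = 94.0814

94.0814%


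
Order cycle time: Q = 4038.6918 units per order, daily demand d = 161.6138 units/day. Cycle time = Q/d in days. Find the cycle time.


Cycle = 4038.6918 / 161.6138 = 24.9898

24.9898 days


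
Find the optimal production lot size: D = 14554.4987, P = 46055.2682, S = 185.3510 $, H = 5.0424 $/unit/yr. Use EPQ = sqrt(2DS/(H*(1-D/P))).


1 - D/P = 1 - 0.3160 = 0.6840
H*(1-D/P) = 3.4489
2DS = 5395381.7771
EPQ = sqrt(1564382.8259) = 1250.7529

1250.7529 units


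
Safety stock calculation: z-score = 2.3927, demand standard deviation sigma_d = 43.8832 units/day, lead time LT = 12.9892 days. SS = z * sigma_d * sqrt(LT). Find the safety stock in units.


sqrt(LT) = sqrt(12.9892) = 3.6041
SS = 2.3927 * 43.8832 * 3.6041 = 378.4232

378.4232 units


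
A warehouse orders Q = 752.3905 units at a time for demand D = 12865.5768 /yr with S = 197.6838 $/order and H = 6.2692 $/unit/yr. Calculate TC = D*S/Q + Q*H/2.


Ordering cost = D*S/Q = 3380.3140
Holding cost = Q*H/2 = 2358.4433
TC = 3380.3140 + 2358.4433 = 5738.7572

5738.7572 $/yr


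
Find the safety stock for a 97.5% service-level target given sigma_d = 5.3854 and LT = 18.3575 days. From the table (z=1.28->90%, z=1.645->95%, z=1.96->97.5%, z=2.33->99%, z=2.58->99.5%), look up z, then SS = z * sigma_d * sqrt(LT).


From the table, SL = 97.5% corresponds to z = 1.96
sqrt(LT) = sqrt(18.3575) = 4.2846
SS = 1.96 * 5.3854 * 4.2846 = 45.2252

45.2252 units


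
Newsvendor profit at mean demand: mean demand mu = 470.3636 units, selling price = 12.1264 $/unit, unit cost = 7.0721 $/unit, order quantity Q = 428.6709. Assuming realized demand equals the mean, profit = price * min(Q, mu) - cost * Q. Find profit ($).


Sales at mu = min(428.6709, 470.3636) = 428.6709
Revenue = 12.1264 * 428.6709 = 5198.2348
Total cost = 7.0721 * 428.6709 = 3031.6035
Profit = 5198.2348 - 3031.6035 = 2166.6313

2166.6313 $


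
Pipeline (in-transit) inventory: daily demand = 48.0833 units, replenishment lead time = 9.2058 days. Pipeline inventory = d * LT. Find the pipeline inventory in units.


Pipeline = 48.0833 * 9.2058 = 442.6452

442.6452 units


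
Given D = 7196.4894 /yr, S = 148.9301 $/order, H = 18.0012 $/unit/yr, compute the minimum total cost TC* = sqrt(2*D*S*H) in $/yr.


2*D*S*H = 38586432.1530
TC* = sqrt(38586432.1530) = 6211.7978

6211.7978 $/yr


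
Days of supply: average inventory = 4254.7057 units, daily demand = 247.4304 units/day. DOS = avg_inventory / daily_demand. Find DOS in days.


DOS = 4254.7057 / 247.4304 = 17.1956

17.1956 days


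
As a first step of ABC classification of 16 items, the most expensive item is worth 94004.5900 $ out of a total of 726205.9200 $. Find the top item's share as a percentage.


Top item = 94004.5900
Total = 726205.9200
Percentage = 94004.5900 / 726205.9200 * 100 = 12.9446

12.9446%


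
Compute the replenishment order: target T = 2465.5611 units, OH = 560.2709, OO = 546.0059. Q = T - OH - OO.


Inventory position = OH + OO = 560.2709 + 546.0059 = 1106.2768
Q = 2465.5611 - 1106.2768 = 1359.2843

1359.2843 units


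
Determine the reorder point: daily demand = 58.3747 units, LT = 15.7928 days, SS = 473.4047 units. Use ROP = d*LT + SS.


d*LT = 58.3747 * 15.7928 = 921.9000
ROP = 921.9000 + 473.4047 = 1395.3047

1395.3047 units


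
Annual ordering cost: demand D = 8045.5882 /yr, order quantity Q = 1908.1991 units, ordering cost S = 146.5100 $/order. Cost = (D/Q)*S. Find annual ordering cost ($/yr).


Number of orders = D/Q = 4.2163
Cost = 4.2163 * 146.5100 = 617.7338

617.7338 $/yr


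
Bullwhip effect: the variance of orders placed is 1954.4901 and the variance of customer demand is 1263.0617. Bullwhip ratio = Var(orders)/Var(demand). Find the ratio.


BW = 1954.4901 / 1263.0617 = 1.5474

1.5474


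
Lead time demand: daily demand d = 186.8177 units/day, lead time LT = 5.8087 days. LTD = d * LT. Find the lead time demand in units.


LTD = 186.8177 * 5.8087 = 1085.1680

1085.1680 units


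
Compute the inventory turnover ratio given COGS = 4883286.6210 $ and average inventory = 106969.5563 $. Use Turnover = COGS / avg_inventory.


Turnover = 4883286.6210 / 106969.5563 = 45.6512

45.6512


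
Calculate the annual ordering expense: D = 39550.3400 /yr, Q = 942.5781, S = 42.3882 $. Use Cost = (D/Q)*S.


Number of orders = D/Q = 41.9597
Cost = 41.9597 * 42.3882 = 1778.5982

1778.5982 $/yr


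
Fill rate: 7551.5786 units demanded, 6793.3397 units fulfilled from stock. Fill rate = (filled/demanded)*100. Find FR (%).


FR = 6793.3397 / 7551.5786 * 100 = 89.9592

89.9592%


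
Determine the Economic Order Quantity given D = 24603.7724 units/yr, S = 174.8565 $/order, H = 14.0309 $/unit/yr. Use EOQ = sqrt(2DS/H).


2*D*S = 2 * 24603.7724 * 174.8565 = 8604259.0573
2*D*S/H = 613236.4323
EOQ = sqrt(613236.4323) = 783.0941

783.0941 units


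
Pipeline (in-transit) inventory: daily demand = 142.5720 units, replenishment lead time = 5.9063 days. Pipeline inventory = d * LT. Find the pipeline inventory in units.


Pipeline = 142.5720 * 5.9063 = 842.0730

842.0730 units


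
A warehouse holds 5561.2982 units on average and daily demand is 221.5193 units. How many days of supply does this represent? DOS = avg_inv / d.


DOS = 5561.2982 / 221.5193 = 25.1053

25.1053 days


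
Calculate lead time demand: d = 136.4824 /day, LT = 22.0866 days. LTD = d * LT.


LTD = 136.4824 * 22.0866 = 3014.4322

3014.4322 units


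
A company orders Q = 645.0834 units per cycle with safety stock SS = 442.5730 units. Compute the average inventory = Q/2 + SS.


Q/2 = 322.5417
Avg = 322.5417 + 442.5730 = 765.1147

765.1147 units


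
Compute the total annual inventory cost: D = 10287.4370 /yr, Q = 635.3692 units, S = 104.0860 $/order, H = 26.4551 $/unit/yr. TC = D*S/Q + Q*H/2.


Ordering cost = D*S/Q = 1685.2850
Holding cost = Q*H/2 = 8404.3779
TC = 1685.2850 + 8404.3779 = 10089.6628

10089.6628 $/yr


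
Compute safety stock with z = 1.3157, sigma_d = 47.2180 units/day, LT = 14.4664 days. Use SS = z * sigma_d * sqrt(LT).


sqrt(LT) = sqrt(14.4664) = 3.8035
SS = 1.3157 * 47.2180 * 3.8035 = 236.2896

236.2896 units


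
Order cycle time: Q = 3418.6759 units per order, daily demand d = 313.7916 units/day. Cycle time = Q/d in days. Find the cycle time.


Cycle = 3418.6759 / 313.7916 = 10.8947

10.8947 days


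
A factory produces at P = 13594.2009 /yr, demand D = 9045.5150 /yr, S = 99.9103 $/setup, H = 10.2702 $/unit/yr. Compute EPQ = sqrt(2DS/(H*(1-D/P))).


1 - D/P = 1 - 0.6654 = 0.3346
H*(1-D/P) = 3.4365
2DS = 1807480.2346
EPQ = sqrt(525971.7164) = 725.2391

725.2391 units


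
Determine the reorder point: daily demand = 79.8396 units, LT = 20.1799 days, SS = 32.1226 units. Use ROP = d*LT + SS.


d*LT = 79.8396 * 20.1799 = 1611.1551
ROP = 1611.1551 + 32.1226 = 1643.2777

1643.2777 units


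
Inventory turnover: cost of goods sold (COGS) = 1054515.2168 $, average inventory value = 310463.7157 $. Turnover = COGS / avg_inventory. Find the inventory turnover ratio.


Turnover = 1054515.2168 / 310463.7157 = 3.3966

3.3966


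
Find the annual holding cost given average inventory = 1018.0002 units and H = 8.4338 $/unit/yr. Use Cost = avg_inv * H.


Cost = 1018.0002 * 8.4338 = 8585.6101

8585.6101 $/yr


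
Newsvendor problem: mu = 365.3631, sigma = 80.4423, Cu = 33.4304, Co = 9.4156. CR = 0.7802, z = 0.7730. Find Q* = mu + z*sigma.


CR = Cu/(Cu+Co) = 33.4304/(33.4304+9.4156) = 0.7802
z = 0.7730
Q* = 365.3631 + 0.7730 * 80.4423 = 427.5450

427.5450 units


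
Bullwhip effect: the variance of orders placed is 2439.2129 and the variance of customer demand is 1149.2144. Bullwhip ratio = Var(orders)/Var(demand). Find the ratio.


BW = 2439.2129 / 1149.2144 = 2.1225

2.1225


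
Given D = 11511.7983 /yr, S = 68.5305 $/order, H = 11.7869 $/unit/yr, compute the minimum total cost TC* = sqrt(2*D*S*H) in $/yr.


2*D*S*H = 18597589.9007
TC* = sqrt(18597589.9007) = 4312.4923

4312.4923 $/yr


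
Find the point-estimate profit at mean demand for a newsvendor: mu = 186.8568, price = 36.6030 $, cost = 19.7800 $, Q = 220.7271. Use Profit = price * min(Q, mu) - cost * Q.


Sales at mu = min(220.7271, 186.8568) = 186.8568
Revenue = 36.6030 * 186.8568 = 6839.5195
Total cost = 19.7800 * 220.7271 = 4365.9820
Profit = 6839.5195 - 4365.9820 = 2473.5374

2473.5374 $


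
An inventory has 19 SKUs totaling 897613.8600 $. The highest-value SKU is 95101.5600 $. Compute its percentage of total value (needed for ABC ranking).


Top item = 95101.5600
Total = 897613.8600
Percentage = 95101.5600 / 897613.8600 * 100 = 10.5949

10.5949%


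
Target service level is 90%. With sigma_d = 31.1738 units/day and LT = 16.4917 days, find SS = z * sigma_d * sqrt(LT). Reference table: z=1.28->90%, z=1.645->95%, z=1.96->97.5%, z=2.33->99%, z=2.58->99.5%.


From the table, SL = 90% corresponds to z = 1.28
sqrt(LT) = sqrt(16.4917) = 4.0610
SS = 1.28 * 31.1738 * 4.0610 = 162.0438

162.0438 units


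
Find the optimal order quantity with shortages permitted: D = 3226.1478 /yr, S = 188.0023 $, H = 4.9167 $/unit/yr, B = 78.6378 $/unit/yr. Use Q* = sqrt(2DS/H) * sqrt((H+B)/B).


sqrt(2DS/H) = 496.7088
sqrt((H+B)/B) = 1.0308
Q* = 496.7088 * 1.0308 = 512.0013

512.0013 units


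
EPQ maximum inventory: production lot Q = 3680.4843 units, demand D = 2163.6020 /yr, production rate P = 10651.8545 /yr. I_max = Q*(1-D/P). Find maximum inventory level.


D/P = 0.2031
1 - D/P = 0.7969
I_max = 3680.4843 * 0.7969 = 2932.9053

2932.9053 units


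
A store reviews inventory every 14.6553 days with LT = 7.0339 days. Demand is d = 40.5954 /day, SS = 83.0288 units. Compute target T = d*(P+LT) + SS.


P + LT = 21.6892
d*(P+LT) = 40.5954 * 21.6892 = 880.4817
T = 880.4817 + 83.0288 = 963.5105

963.5105 units


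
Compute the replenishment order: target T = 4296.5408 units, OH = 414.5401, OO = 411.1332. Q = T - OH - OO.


Inventory position = OH + OO = 414.5401 + 411.1332 = 825.6733
Q = 4296.5408 - 825.6733 = 3470.8675

3470.8675 units


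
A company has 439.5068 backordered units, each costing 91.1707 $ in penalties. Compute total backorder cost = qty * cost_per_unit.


Total = 439.5068 * 91.1707 = 40070.1426

40070.1426 $


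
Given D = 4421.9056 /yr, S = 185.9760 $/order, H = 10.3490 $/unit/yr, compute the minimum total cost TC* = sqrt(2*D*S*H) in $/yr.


2*D*S*H = 17021379.4018
TC* = sqrt(17021379.4018) = 4125.6974

4125.6974 $/yr


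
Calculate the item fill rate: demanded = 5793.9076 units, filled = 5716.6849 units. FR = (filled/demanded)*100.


FR = 5716.6849 / 5793.9076 * 100 = 98.6672

98.6672%


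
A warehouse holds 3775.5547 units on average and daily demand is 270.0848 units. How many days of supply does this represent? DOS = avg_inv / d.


DOS = 3775.5547 / 270.0848 = 13.9791

13.9791 days


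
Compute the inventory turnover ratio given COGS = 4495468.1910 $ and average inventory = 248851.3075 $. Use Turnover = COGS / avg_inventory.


Turnover = 4495468.1910 / 248851.3075 = 18.0649

18.0649


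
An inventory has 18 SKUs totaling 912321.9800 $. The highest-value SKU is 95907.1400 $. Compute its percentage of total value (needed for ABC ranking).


Top item = 95907.1400
Total = 912321.9800
Percentage = 95907.1400 / 912321.9800 * 100 = 10.5124

10.5124%


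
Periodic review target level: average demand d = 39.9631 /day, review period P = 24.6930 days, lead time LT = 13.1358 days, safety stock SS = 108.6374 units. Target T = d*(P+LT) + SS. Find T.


P + LT = 37.8288
d*(P+LT) = 39.9631 * 37.8288 = 1511.7561
T = 1511.7561 + 108.6374 = 1620.3935

1620.3935 units


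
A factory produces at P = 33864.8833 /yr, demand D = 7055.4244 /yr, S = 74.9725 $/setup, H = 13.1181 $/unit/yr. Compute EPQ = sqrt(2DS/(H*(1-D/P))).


1 - D/P = 1 - 0.2083 = 0.7917
H*(1-D/P) = 10.3851
2DS = 1057925.6117
EPQ = sqrt(101869.8646) = 319.1706

319.1706 units


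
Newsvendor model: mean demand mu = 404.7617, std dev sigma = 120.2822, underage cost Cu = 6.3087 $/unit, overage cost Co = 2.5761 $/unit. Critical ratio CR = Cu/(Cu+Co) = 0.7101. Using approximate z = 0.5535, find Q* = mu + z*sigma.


CR = Cu/(Cu+Co) = 6.3087/(6.3087+2.5761) = 0.7101
z = 0.5535
Q* = 404.7617 + 0.5535 * 120.2822 = 471.3379

471.3379 units


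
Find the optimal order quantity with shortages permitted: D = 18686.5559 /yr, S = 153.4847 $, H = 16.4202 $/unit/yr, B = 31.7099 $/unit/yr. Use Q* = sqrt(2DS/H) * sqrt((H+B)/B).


sqrt(2DS/H) = 591.0483
sqrt((H+B)/B) = 1.2320
Q* = 591.0483 * 1.2320 = 728.1719

728.1719 units


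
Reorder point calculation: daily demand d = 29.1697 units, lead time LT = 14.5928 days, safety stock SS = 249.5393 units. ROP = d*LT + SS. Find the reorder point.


d*LT = 29.1697 * 14.5928 = 425.6676
ROP = 425.6676 + 249.5393 = 675.2069

675.2069 units


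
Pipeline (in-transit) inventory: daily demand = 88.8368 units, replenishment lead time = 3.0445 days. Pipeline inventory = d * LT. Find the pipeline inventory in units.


Pipeline = 88.8368 * 3.0445 = 270.4636

270.4636 units


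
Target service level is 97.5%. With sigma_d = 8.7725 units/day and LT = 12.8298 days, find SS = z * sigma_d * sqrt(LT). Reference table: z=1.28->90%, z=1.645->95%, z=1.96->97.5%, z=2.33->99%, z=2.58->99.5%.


From the table, SL = 97.5% corresponds to z = 1.96
sqrt(LT) = sqrt(12.8298) = 3.5819
SS = 1.96 * 8.7725 * 3.5819 = 61.5870

61.5870 units


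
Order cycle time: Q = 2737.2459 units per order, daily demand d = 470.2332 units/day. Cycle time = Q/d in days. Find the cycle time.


Cycle = 2737.2459 / 470.2332 = 5.8210

5.8210 days


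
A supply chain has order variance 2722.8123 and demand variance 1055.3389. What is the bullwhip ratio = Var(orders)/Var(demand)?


BW = 2722.8123 / 1055.3389 = 2.5800

2.5800


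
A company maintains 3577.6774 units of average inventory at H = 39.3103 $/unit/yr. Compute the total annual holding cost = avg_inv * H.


Cost = 3577.6774 * 39.3103 = 140639.5719

140639.5719 $/yr


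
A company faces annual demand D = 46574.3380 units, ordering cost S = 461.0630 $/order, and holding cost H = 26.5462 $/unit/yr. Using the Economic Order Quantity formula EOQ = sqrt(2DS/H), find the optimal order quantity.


2*D*S = 2 * 46574.3380 * 461.0630 = 42947408.0026
2*D*S/H = 1617836.3759
EOQ = sqrt(1617836.3759) = 1271.9420

1271.9420 units


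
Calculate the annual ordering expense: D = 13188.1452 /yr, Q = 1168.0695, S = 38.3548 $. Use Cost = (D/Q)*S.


Number of orders = D/Q = 11.2905
Cost = 11.2905 * 38.3548 = 433.0467

433.0467 $/yr


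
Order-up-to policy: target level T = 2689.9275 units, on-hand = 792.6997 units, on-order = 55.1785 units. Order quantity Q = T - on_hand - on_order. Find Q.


Inventory position = OH + OO = 792.6997 + 55.1785 = 847.8782
Q = 2689.9275 - 847.8782 = 1842.0493

1842.0493 units


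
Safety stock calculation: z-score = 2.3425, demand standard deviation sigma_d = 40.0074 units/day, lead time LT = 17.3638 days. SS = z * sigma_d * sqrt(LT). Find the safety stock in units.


sqrt(LT) = sqrt(17.3638) = 4.1670
SS = 2.3425 * 40.0074 * 4.1670 = 390.5191

390.5191 units


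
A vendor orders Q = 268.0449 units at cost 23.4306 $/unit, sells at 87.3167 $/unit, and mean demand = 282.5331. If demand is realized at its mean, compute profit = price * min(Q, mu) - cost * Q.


Sales at mu = min(268.0449, 282.5331) = 268.0449
Revenue = 87.3167 * 268.0449 = 23404.7961
Total cost = 23.4306 * 268.0449 = 6280.4528
Profit = 23404.7961 - 6280.4528 = 17124.3433

17124.3433 $


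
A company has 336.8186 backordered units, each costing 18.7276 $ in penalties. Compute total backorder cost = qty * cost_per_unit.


Total = 336.8186 * 18.7276 = 6307.8040

6307.8040 $


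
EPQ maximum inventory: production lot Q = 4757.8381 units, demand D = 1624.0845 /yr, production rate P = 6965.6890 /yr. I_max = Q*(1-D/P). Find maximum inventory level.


D/P = 0.2332
1 - D/P = 0.7668
I_max = 4757.8381 * 0.7668 = 3648.5248

3648.5248 units


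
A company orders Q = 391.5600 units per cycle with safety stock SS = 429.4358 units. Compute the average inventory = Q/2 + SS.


Q/2 = 195.7800
Avg = 195.7800 + 429.4358 = 625.2158

625.2158 units


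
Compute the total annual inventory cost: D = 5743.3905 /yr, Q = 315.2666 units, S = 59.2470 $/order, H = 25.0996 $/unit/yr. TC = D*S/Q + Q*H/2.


Ordering cost = D*S/Q = 1079.3362
Holding cost = Q*H/2 = 3956.5328
TC = 1079.3362 + 3956.5328 = 5035.8690

5035.8690 $/yr


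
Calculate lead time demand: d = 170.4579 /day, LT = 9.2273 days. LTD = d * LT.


LTD = 170.4579 * 9.2273 = 1572.8662

1572.8662 units


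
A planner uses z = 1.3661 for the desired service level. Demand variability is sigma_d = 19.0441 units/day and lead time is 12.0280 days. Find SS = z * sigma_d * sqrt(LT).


sqrt(LT) = sqrt(12.0280) = 3.4681
SS = 1.3661 * 19.0441 * 3.4681 = 90.2277

90.2277 units


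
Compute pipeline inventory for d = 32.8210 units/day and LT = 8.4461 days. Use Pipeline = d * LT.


Pipeline = 32.8210 * 8.4461 = 277.2094

277.2094 units


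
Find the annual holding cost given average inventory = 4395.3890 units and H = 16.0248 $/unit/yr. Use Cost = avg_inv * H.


Cost = 4395.3890 * 16.0248 = 70435.2296

70435.2296 $/yr


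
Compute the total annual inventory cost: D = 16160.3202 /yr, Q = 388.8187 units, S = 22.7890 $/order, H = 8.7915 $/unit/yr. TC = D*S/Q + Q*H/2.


Ordering cost = D*S/Q = 947.1703
Holding cost = Q*H/2 = 1709.1498
TC = 947.1703 + 1709.1498 = 2656.3201

2656.3201 $/yr


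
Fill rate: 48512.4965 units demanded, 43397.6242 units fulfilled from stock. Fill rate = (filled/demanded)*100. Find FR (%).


FR = 43397.6242 / 48512.4965 * 100 = 89.4566

89.4566%


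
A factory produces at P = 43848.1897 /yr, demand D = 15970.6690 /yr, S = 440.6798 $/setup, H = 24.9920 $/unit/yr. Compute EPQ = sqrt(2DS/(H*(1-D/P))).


1 - D/P = 1 - 0.3642 = 0.6358
H*(1-D/P) = 15.8893
2DS = 14075902.4416
EPQ = sqrt(885875.6347) = 941.2097

941.2097 units


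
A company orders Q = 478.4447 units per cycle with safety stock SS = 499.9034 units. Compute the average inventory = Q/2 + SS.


Q/2 = 239.2224
Avg = 239.2224 + 499.9034 = 739.1257

739.1257 units


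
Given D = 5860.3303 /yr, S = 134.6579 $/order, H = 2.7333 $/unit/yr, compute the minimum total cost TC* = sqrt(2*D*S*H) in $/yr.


2*D*S*H = 4313911.4749
TC* = sqrt(4313911.4749) = 2076.9958

2076.9958 $/yr


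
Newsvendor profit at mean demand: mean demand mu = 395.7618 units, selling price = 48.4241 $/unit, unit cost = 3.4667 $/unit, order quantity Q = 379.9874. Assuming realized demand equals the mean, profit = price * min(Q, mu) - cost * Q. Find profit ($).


Sales at mu = min(379.9874, 395.7618) = 379.9874
Revenue = 48.4241 * 379.9874 = 18400.5479
Total cost = 3.4667 * 379.9874 = 1317.3023
Profit = 18400.5479 - 1317.3023 = 17083.2455

17083.2455 $


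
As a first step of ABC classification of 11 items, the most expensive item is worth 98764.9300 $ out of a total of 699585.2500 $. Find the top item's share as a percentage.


Top item = 98764.9300
Total = 699585.2500
Percentage = 98764.9300 / 699585.2500 * 100 = 14.1176

14.1176%


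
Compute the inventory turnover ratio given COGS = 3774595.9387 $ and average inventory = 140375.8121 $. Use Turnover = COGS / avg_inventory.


Turnover = 3774595.9387 / 140375.8121 = 26.8892

26.8892


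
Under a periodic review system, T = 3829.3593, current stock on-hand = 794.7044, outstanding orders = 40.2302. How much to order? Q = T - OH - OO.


Inventory position = OH + OO = 794.7044 + 40.2302 = 834.9346
Q = 3829.3593 - 834.9346 = 2994.4247

2994.4247 units


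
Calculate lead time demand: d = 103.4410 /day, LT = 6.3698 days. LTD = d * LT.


LTD = 103.4410 * 6.3698 = 658.8985

658.8985 units


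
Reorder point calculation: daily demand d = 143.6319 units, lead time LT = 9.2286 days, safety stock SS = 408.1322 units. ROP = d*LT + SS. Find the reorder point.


d*LT = 143.6319 * 9.2286 = 1325.5214
ROP = 1325.5214 + 408.1322 = 1733.6536

1733.6536 units


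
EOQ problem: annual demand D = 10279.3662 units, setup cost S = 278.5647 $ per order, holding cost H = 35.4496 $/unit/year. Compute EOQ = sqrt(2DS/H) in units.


2*D*S = 2 * 10279.3662 * 278.5647 = 5726937.1234
2*D*S/H = 161551.5302
EOQ = sqrt(161551.5302) = 401.9347

401.9347 units


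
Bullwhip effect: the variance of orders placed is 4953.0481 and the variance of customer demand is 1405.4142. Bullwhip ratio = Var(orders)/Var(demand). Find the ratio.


BW = 4953.0481 / 1405.4142 = 3.5243

3.5243


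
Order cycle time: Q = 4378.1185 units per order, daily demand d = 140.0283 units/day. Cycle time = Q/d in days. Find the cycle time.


Cycle = 4378.1185 / 140.0283 = 31.2660

31.2660 days


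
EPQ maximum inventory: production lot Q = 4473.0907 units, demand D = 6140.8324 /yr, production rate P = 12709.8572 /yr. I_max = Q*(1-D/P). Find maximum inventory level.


D/P = 0.4832
1 - D/P = 0.5168
I_max = 4473.0907 * 0.5168 = 2311.8941

2311.8941 units


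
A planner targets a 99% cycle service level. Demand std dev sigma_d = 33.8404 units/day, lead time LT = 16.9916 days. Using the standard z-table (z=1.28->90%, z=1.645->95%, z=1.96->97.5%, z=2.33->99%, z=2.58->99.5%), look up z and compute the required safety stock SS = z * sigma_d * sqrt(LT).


From the table, SL = 99% corresponds to z = 2.33
sqrt(LT) = sqrt(16.9916) = 4.1221
SS = 2.33 * 33.8404 * 4.1221 = 325.0188

325.0188 units


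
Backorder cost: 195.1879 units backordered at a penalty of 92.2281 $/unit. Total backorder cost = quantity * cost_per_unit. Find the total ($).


Total = 195.1879 * 92.2281 = 18001.8092

18001.8092 $


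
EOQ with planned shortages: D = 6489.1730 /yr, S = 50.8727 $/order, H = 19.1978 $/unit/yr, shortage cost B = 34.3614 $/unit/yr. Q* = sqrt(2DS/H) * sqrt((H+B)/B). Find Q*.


sqrt(2DS/H) = 185.4498
sqrt((H+B)/B) = 1.2485
Q* = 185.4498 * 1.2485 = 231.5304

231.5304 units


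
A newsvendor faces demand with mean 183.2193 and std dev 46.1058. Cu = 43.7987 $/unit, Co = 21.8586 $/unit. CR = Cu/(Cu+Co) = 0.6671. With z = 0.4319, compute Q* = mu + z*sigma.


CR = Cu/(Cu+Co) = 43.7987/(43.7987+21.8586) = 0.6671
z = 0.4319
Q* = 183.2193 + 0.4319 * 46.1058 = 203.1324

203.1324 units


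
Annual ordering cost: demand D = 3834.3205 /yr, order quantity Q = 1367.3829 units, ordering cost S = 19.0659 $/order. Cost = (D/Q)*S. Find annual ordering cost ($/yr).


Number of orders = D/Q = 2.8041
Cost = 2.8041 * 19.0659 = 53.4633

53.4633 $/yr


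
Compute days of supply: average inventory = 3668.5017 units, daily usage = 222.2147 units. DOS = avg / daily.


DOS = 3668.5017 / 222.2147 = 16.5088

16.5088 days


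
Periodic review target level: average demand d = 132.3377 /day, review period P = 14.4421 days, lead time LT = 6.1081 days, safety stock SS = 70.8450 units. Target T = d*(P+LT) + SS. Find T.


P + LT = 20.5502
d*(P+LT) = 132.3377 * 20.5502 = 2719.5662
T = 2719.5662 + 70.8450 = 2790.4112

2790.4112 units


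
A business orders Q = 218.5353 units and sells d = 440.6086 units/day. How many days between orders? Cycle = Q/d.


Cycle = 218.5353 / 440.6086 = 0.4960

0.4960 days


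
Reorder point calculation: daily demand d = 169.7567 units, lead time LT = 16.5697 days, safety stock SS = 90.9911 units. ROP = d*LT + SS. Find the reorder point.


d*LT = 169.7567 * 16.5697 = 2812.8176
ROP = 2812.8176 + 90.9911 = 2903.8087

2903.8087 units


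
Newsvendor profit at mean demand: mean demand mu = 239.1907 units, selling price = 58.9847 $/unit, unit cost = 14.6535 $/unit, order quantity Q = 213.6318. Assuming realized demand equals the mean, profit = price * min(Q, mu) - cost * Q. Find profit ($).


Sales at mu = min(213.6318, 239.1907) = 213.6318
Revenue = 58.9847 * 213.6318 = 12601.0076
Total cost = 14.6535 * 213.6318 = 3130.4536
Profit = 12601.0076 - 3130.4536 = 9470.5541

9470.5541 $


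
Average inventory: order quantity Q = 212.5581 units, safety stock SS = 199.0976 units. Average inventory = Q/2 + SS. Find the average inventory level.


Q/2 = 106.2790
Avg = 106.2790 + 199.0976 = 305.3766

305.3766 units


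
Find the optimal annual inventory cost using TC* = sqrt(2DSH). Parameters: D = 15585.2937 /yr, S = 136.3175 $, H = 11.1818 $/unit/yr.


2*D*S*H = 47512547.7793
TC* = sqrt(47512547.7793) = 6892.9346

6892.9346 $/yr


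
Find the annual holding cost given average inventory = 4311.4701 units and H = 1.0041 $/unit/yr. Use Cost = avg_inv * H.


Cost = 4311.4701 * 1.0041 = 4329.1471

4329.1471 $/yr


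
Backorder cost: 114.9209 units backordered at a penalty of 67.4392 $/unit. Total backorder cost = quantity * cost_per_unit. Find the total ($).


Total = 114.9209 * 67.4392 = 7750.1736

7750.1736 $


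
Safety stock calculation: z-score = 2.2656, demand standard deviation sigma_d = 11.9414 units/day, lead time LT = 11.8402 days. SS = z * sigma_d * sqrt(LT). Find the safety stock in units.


sqrt(LT) = sqrt(11.8402) = 3.4410
SS = 2.2656 * 11.9414 * 3.4410 = 93.0932

93.0932 units


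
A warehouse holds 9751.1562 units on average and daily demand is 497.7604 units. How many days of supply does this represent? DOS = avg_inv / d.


DOS = 9751.1562 / 497.7604 = 19.5901

19.5901 days


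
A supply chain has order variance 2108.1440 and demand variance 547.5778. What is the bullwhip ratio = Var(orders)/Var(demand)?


BW = 2108.1440 / 547.5778 = 3.8499

3.8499


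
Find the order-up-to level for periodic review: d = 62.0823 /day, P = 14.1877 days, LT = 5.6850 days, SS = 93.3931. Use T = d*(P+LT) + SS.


P + LT = 19.8727
d*(P+LT) = 62.0823 * 19.8727 = 1233.7429
T = 1233.7429 + 93.3931 = 1327.1360

1327.1360 units


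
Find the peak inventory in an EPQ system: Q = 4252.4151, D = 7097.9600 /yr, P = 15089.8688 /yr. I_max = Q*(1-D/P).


D/P = 0.4704
1 - D/P = 0.5296
I_max = 4252.4151 * 0.5296 = 2252.1676

2252.1676 units


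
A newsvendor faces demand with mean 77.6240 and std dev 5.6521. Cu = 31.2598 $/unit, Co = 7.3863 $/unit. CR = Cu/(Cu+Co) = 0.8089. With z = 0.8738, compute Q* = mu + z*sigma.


CR = Cu/(Cu+Co) = 31.2598/(31.2598+7.3863) = 0.8089
z = 0.8738
Q* = 77.6240 + 0.8738 * 5.6521 = 82.5628

82.5628 units


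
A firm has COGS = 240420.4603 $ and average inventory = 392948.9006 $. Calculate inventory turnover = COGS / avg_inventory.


Turnover = 240420.4603 / 392948.9006 = 0.6118

0.6118


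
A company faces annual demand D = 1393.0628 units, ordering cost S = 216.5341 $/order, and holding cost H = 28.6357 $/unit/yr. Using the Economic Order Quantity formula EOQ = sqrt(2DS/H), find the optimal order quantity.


2*D*S = 2 * 1393.0628 * 216.5341 = 603291.1993
2*D*S/H = 21067.8000
EOQ = sqrt(21067.8000) = 145.1475

145.1475 units


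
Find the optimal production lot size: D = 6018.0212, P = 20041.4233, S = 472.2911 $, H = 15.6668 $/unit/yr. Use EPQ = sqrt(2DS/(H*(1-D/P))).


1 - D/P = 1 - 0.3003 = 0.6997
H*(1-D/P) = 10.9624
2DS = 5684515.7047
EPQ = sqrt(518547.2619) = 720.1023

720.1023 units


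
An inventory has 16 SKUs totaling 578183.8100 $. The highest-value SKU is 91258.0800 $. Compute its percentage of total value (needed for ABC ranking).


Top item = 91258.0800
Total = 578183.8100
Percentage = 91258.0800 / 578183.8100 * 100 = 15.7836

15.7836%


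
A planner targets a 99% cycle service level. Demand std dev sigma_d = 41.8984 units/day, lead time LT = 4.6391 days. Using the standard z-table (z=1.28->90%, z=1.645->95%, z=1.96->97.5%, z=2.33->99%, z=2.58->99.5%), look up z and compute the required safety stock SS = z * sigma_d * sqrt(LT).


From the table, SL = 99% corresponds to z = 2.33
sqrt(LT) = sqrt(4.6391) = 2.1539
SS = 2.33 * 41.8984 * 2.1539 = 210.2666

210.2666 units


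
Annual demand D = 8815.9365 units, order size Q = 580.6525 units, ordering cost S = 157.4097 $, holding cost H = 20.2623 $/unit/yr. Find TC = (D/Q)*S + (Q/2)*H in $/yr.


Ordering cost = D*S/Q = 2389.9215
Holding cost = Q*H/2 = 5882.6776
TC = 2389.9215 + 5882.6776 = 8272.5991

8272.5991 $/yr


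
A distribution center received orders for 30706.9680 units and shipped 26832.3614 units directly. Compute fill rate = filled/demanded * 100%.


FR = 26832.3614 / 30706.9680 * 100 = 87.3820

87.3820%


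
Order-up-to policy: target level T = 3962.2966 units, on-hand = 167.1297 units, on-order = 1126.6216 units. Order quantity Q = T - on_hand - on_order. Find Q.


Inventory position = OH + OO = 167.1297 + 1126.6216 = 1293.7513
Q = 3962.2966 - 1293.7513 = 2668.5453

2668.5453 units


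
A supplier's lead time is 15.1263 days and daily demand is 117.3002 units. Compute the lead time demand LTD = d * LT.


LTD = 117.3002 * 15.1263 = 1774.3180

1774.3180 units


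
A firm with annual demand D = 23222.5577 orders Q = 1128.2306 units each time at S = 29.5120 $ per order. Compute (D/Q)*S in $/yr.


Number of orders = D/Q = 20.5832
Cost = 20.5832 * 29.5120 = 607.4504

607.4504 $/yr


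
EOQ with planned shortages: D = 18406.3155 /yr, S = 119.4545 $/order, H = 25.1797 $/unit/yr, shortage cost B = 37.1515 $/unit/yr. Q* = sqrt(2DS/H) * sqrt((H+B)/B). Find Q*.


sqrt(2DS/H) = 417.9020
sqrt((H+B)/B) = 1.2953
Q* = 417.9020 * 1.2953 = 541.3012

541.3012 units


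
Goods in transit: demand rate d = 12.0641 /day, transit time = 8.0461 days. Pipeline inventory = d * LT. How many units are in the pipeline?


Pipeline = 12.0641 * 8.0461 = 97.0690

97.0690 units


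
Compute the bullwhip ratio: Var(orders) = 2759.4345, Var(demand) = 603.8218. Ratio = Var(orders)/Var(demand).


BW = 2759.4345 / 603.8218 = 4.5699

4.5699


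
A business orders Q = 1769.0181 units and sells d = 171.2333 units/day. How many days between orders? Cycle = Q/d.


Cycle = 1769.0181 / 171.2333 = 10.3310

10.3310 days


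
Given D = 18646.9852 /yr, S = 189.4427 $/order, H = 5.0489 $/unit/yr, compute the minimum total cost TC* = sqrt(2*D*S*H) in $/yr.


2*D*S*H = 35670834.1763
TC* = sqrt(35670834.1763) = 5972.5065

5972.5065 $/yr


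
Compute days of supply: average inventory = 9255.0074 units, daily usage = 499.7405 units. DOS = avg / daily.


DOS = 9255.0074 / 499.7405 = 18.5196

18.5196 days


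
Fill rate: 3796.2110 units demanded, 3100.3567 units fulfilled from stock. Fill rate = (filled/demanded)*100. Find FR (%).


FR = 3100.3567 / 3796.2110 * 100 = 81.6698

81.6698%


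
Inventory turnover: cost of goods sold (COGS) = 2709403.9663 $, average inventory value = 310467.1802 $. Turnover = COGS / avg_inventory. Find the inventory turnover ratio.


Turnover = 2709403.9663 / 310467.1802 = 8.7269

8.7269


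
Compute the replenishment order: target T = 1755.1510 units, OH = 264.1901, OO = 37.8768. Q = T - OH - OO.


Inventory position = OH + OO = 264.1901 + 37.8768 = 302.0669
Q = 1755.1510 - 302.0669 = 1453.0841

1453.0841 units


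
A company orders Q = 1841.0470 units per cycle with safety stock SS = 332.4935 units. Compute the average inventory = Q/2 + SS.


Q/2 = 920.5235
Avg = 920.5235 + 332.4935 = 1253.0170

1253.0170 units


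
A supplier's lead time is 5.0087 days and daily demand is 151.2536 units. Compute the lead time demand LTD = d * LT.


LTD = 151.2536 * 5.0087 = 757.5839

757.5839 units


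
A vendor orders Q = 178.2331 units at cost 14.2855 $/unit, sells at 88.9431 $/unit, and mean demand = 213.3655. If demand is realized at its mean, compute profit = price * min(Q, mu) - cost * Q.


Sales at mu = min(178.2331, 213.3655) = 178.2331
Revenue = 88.9431 * 178.2331 = 15852.6044
Total cost = 14.2855 * 178.2331 = 2546.1490
Profit = 15852.6044 - 2546.1490 = 13306.4555

13306.4555 $


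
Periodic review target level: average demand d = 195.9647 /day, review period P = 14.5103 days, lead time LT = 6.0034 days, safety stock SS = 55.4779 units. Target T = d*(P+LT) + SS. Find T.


P + LT = 20.5137
d*(P+LT) = 195.9647 * 20.5137 = 4019.9611
T = 4019.9611 + 55.4779 = 4075.4390

4075.4390 units


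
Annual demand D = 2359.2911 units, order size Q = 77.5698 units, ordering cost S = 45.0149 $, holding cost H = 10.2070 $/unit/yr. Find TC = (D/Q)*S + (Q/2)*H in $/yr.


Ordering cost = D*S/Q = 1369.1315
Holding cost = Q*H/2 = 395.8775
TC = 1369.1315 + 395.8775 = 1765.0089

1765.0089 $/yr


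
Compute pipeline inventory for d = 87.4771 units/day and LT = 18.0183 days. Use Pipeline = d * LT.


Pipeline = 87.4771 * 18.0183 = 1576.1886

1576.1886 units


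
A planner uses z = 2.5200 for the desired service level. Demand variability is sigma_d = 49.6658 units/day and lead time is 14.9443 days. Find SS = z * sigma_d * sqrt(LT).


sqrt(LT) = sqrt(14.9443) = 3.8658
SS = 2.5200 * 49.6658 * 3.8658 = 483.8333

483.8333 units


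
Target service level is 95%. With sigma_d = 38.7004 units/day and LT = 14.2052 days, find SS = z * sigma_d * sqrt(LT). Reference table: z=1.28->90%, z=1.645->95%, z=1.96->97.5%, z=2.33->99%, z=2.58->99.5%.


From the table, SL = 95% corresponds to z = 1.645
sqrt(LT) = sqrt(14.2052) = 3.7690
SS = 1.645 * 38.7004 * 3.7690 = 239.9413

239.9413 units


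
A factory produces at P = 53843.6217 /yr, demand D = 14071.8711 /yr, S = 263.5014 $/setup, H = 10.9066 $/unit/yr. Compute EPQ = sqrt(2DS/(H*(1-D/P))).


1 - D/P = 1 - 0.2613 = 0.7387
H*(1-D/P) = 8.0562
2DS = 7415915.4709
EPQ = sqrt(920523.6316) = 959.4392

959.4392 units


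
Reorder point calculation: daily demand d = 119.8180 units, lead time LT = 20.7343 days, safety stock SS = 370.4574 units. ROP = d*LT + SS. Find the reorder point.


d*LT = 119.8180 * 20.7343 = 2484.3424
ROP = 2484.3424 + 370.4574 = 2854.7998

2854.7998 units


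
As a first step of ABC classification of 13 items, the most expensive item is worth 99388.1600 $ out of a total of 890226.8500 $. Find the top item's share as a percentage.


Top item = 99388.1600
Total = 890226.8500
Percentage = 99388.1600 / 890226.8500 * 100 = 11.1644

11.1644%


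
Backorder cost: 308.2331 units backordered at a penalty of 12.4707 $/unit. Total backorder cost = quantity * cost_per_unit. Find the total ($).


Total = 308.2331 * 12.4707 = 3843.8825

3843.8825 $


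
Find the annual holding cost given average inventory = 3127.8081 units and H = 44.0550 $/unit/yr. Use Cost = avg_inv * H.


Cost = 3127.8081 * 44.0550 = 137795.5858

137795.5858 $/yr


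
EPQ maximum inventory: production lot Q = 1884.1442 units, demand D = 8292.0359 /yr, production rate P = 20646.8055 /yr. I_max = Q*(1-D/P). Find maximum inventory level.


D/P = 0.4016
1 - D/P = 0.5984
I_max = 1884.1442 * 0.5984 = 1127.4464

1127.4464 units


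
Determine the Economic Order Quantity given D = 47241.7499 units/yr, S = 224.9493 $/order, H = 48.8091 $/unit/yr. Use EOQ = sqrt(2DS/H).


2*D*S = 2 * 47241.7499 * 224.9493 = 21253997.1416
2*D*S/H = 435451.5273
EOQ = sqrt(435451.5273) = 659.8875

659.8875 units


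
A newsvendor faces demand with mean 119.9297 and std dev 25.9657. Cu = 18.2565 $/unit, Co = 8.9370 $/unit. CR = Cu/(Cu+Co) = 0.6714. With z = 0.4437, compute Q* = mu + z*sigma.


CR = Cu/(Cu+Co) = 18.2565/(18.2565+8.9370) = 0.6714
z = 0.4437
Q* = 119.9297 + 0.4437 * 25.9657 = 131.4507

131.4507 units


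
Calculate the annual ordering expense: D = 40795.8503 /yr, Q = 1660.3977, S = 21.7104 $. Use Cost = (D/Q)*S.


Number of orders = D/Q = 24.5699
Cost = 24.5699 * 21.7104 = 533.4229

533.4229 $/yr


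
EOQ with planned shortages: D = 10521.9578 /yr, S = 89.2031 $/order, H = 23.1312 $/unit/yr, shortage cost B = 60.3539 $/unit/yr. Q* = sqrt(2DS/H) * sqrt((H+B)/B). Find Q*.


sqrt(2DS/H) = 284.8749
sqrt((H+B)/B) = 1.1761
Q* = 284.8749 * 1.1761 = 335.0472

335.0472 units


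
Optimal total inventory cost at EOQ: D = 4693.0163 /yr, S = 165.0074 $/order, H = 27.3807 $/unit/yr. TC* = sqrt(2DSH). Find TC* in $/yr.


2*D*S*H = 42406265.3352
TC* = sqrt(42406265.3352) = 6512.0093

6512.0093 $/yr


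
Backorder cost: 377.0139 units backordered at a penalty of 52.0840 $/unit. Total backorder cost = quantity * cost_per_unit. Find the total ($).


Total = 377.0139 * 52.0840 = 19636.3920

19636.3920 $


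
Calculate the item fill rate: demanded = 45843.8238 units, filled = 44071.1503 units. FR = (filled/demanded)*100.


FR = 44071.1503 / 45843.8238 * 100 = 96.1332

96.1332%
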